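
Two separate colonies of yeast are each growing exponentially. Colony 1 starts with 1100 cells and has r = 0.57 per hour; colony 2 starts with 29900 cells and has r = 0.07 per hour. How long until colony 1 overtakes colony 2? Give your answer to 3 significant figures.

Set 1100·e^(0.57t) = 29900·e^(0.07t).
e^((0.57 − 0.07)t) = 29900/1100 → e^(0.5·t) = 27.182.
0.5·t = ln(27.182) = 3.3025, so t = 3.3025/0.5 = 6.6051.

6.61 hours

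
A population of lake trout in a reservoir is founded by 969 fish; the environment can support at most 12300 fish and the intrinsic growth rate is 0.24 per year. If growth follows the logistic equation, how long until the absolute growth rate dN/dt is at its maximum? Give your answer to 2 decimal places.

Logistic growth is fastest at N = K/2 = 6150.
A = (K − N₀)/N₀ = 11.693. Set K/(1 + A·e^(−rt)) = K/2 → A·e^(−rt) = 1.
e^(−0.24t) = 1/11.693 = 0.0855176, so t = ln(11.693)/0.24 = 2.459/0.24 = 10.246.

10.25 years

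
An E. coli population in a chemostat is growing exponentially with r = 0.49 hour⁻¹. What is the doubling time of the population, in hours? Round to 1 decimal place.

1.4 hours

Doubling time t_d = ln(2)/r = 0.6931/0.49 = 1.4146.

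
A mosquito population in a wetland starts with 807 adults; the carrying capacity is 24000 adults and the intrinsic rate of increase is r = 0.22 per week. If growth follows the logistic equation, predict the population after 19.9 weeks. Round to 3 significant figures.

17600 adults

A = (K − N₀)/N₀ = (24000 − 807)/807 = 28.74.
N(t) = K/(1 + A·e^(−rt)) = 24000/(1 + 28.74×e^(−0.22×19.9)).
e^(−4.378) = 0.01255; denominator = 1 + 28.74×0.01255 = 1.3607.
N = 24000/1.3607 = 17638.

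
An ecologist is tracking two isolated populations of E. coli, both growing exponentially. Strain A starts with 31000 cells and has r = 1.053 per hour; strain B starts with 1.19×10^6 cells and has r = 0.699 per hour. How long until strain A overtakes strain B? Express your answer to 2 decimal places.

10.30 hours

Set 31000·e^(1.053t) = 1.19×10^6·e^(0.699t).
e^((1.053 − 0.699)t) = 1.19×10^6/31000 → e^(0.354·t) = 38.387.
0.354·t = ln(38.387) = 3.6477, so t = 3.6477/0.354 = 10.304.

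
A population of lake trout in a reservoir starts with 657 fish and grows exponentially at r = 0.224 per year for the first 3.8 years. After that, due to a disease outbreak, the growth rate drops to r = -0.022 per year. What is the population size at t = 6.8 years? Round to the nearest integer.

Phase 1: N(3.8) = 657·e^(0.224×3.8) = 657·e^0.8512 = 1538.99.
Phase 2 runs for 6.8 − 3.8 = 3 years at r = -0.022.
N(6.8) = 1538.99·e^(-0.022×3) = 1538.99·e^-0.066 = 1440.7.

1441 fish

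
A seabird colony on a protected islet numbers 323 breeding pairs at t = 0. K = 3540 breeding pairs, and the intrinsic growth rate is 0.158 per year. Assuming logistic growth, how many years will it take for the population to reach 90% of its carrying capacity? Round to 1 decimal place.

28.5 years

A = (K − N₀)/N₀ = (3540 − 323)/323 = 9.9598.
Solve 3540/(1 + 9.9598·e^(−0.158t)) = 3186: 1 + 9.9598·e^(−0.158t) = 1.1111, so e^(−0.158t) = 0.011156.
−0.158·t = ln(0.011156) = -4.4958, so t = 4.4958/0.158 = 28.454.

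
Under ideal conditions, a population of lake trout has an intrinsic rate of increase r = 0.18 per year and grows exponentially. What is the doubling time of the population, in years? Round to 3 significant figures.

Doubling time t_d = ln(2)/r = 0.6931/0.18 = 3.8508.

3.85 years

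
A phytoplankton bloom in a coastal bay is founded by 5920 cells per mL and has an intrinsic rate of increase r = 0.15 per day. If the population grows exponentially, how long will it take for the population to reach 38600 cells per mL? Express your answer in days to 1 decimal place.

12.5 days

Set N₀·e^(rt) = 38600: e^(0.15·t) = 38600/5920 = 6.5203.
0.15·t = ln(6.5203) = 1.8749, so t = 1.8749/0.15 = 12.499.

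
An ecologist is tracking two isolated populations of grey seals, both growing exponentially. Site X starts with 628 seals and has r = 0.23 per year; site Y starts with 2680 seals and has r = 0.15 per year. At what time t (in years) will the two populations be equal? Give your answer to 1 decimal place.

18.1 years

Set 628·e^(0.23t) = 2680·e^(0.15t).
e^((0.23 − 0.15)t) = 2680/628 → e^(0.08·t) = 4.2675.
0.08·t = ln(4.2675) = 1.451, so t = 1.451/0.08 = 18.138.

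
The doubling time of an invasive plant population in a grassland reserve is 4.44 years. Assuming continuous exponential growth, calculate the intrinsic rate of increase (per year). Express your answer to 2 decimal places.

0.16 per year

r = ln(2)/t_d = 0.6931/4.44 = 0.15611.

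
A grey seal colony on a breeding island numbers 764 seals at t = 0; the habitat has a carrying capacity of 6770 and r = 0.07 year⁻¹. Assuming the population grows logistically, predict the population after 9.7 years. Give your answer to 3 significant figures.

A = (K − N₀)/N₀ = (6770 − 764)/764 = 7.8613.
N(t) = K/(1 + A·e^(−rt)) = 6770/(1 + 7.8613×e^(−0.07×9.7)).
e^(−0.679) = 0.50712; denominator = 1 + 7.8613×0.50712 = 4.9866.
N = 6770/4.9866 = 1357.63.

1360 seals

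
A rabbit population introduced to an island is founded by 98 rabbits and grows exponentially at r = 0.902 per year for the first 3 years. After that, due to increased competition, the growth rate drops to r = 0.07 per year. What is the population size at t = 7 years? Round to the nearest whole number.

1941 rabbits

Phase 1: N(3) = 98·e^(0.902×3) = 98·e^2.706 = 1466.99.
Phase 2 runs for 7 − 3 = 4 years at r = 0.07.
N(7) = 1466.99·e^(0.07×4) = 1466.99·e^0.28 = 1941.02.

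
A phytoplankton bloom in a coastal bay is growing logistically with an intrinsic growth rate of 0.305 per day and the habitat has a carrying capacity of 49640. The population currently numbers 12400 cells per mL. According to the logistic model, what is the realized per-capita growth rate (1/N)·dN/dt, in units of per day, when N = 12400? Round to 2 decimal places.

(1/N)·dN/dt = r(1 − N/K) = 0.305 × (1 − 12400/49640).
= 0.305 × 0.7502 = 0.22881.

0.23 per day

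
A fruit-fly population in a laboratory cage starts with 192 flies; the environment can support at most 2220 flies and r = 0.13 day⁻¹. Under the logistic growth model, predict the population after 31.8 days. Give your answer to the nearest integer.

1899 flies

A = (K − N₀)/N₀ = (2220 − 192)/192 = 10.562.
N(t) = K/(1 + A·e^(−rt)) = 2220/(1 + 10.562×e^(−0.13×31.8)).
e^(−4.134) = 0.016019; denominator = 1 + 10.562×0.016019 = 1.1692.
N = 2220/1.1692 = 1898.74.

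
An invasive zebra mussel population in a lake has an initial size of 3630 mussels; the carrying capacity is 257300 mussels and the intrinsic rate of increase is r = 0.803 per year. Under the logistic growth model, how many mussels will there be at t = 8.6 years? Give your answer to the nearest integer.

A = (K − N₀)/N₀ = (257300 − 3630)/3630 = 69.882.
N(t) = K/(1 + A·e^(−rt)) = 257300/(1 + 69.882×e^(−0.803×8.6)).
e^(−6.906) = 0.001002; denominator = 1 + 69.882×0.001002 = 1.07.
N = 257300/1.07 = 240463.

240463 mussels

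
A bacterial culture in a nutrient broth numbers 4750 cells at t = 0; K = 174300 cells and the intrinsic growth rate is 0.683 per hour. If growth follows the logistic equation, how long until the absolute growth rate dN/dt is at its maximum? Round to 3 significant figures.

Logistic growth is fastest at N = K/2 = 87150.
A = (K − N₀)/N₀ = 35.695. Set K/(1 + A·e^(−rt)) = K/2 → A·e^(−rt) = 1.
e^(−0.683t) = 1/35.695 = 0.0280153, so t = ln(35.695)/0.683 = 3.575/0.683 = 5.2343.

5.23 hours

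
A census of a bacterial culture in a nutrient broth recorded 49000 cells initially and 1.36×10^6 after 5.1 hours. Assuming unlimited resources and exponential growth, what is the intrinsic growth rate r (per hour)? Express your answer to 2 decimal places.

0.65 per hour

From N(t) = N₀·e^(rt): e^(r·5.1) = 1.36×10^6/49000 = 27.755.
r·5.1 = ln(27.755) = 3.3234, so r = 3.3234/5.1 = 0.65165.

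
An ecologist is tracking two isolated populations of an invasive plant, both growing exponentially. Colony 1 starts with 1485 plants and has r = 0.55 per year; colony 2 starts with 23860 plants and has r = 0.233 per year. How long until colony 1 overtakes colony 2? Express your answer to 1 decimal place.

Set 1485·e^(0.55t) = 23860·e^(0.233t).
e^((0.55 − 0.233)t) = 23860/1485 → e^(0.317·t) = 16.067.
0.317·t = ln(16.067) = 2.7768, so t = 2.7768/0.317 = 8.7596.

8.8 years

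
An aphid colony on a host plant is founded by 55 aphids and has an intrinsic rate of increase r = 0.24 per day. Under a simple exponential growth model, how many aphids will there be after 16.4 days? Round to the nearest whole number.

2817 aphids

N(t) = N₀·e^(rt) = 55 × e^(0.24×16.4) = 55 × e^3.936.
e^3.936 ≈ 51.213, so N ≈ 55 × 51.213 = 2816.73.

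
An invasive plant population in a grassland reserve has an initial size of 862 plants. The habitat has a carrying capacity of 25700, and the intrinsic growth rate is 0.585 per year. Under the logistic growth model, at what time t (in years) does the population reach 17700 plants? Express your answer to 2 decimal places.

7.10 years

A = (K − N₀)/N₀ = (25700 − 862)/862 = 28.814.
Solve 25700/(1 + 28.814·e^(−0.585t)) = 17700: 1 + 28.814·e^(−0.585t) = 1.452, so e^(−0.585t) = 0.0156858.
−0.585·t = ln(0.0156858) = -4.155, so t = 4.155/0.585 = 7.1026.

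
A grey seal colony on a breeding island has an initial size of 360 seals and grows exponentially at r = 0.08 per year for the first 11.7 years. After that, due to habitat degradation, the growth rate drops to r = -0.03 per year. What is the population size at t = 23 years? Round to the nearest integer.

Phase 1: N(11.7) = 360·e^(0.08×11.7) = 360·e^0.936 = 917.914.
Phase 2 runs for 23 − 11.7 = 11.3 years at r = -0.03.
N(23) = 917.914·e^(-0.03×11.3) = 917.914·e^-0.339 = 653.998.

654 seals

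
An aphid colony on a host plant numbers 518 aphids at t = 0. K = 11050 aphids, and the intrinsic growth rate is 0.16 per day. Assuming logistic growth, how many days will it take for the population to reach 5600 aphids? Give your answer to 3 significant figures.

A = (K − N₀)/N₀ = (11050 − 518)/518 = 20.332.
Solve 11050/(1 + 20.332·e^(−0.16t)) = 5600: 1 + 20.332·e^(−0.16t) = 1.9732, so e^(−0.16t) = 0.047866.
−0.16·t = ln(0.047866) = -3.0393, so t = 3.0393/0.16 = 18.996.

19.0 days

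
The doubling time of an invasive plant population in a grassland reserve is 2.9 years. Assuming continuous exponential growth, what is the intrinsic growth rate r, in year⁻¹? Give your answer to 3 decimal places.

r = ln(2)/t_d = 0.6931/2.9 = 0.23902.

0.239 per year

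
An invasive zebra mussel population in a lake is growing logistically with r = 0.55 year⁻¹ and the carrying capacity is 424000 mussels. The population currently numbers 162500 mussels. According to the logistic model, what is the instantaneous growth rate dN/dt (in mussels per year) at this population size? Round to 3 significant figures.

55100 mussels per year

dN/dt = rN(1 − N/K) = 0.55 × 162500 × (1 − 162500/424000).
1 − 162500/424000 = 0.61675; dN/dt = 0.55 × 162500 × 0.61675 = 55122.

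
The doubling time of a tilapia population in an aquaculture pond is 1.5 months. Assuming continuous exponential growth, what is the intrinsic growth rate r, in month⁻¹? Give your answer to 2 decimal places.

r = ln(2)/t_d = 0.6931/1.5 = 0.4621.

0.46 per month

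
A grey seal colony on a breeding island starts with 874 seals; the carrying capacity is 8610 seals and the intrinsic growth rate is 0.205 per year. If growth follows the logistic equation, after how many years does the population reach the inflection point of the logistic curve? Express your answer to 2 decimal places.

10.64 years

Logistic growth is fastest at N = K/2 = 4305.
A = (K − N₀)/N₀ = 8.8513. Set K/(1 + A·e^(−rt)) = K/2 → A·e^(−rt) = 1.
e^(−0.205t) = 1/8.8513 = 0.112978, so t = ln(8.8513)/0.205 = 2.1806/0.205 = 10.637.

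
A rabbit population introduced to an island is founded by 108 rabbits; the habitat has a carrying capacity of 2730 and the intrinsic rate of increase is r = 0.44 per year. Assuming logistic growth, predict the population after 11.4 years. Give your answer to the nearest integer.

2351 rabbits

A = (K − N₀)/N₀ = (2730 − 108)/108 = 24.278.
N(t) = K/(1 + A·e^(−rt)) = 2730/(1 + 24.278×e^(−0.44×11.4)).
e^(−5.016) = 0.006631; denominator = 1 + 24.278×0.006631 = 1.161.
N = 2730/1.161 = 2351.45.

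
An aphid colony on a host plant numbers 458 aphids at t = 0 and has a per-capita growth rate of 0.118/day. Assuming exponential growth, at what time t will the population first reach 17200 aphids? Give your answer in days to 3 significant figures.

30.7 days

Set N₀·e^(rt) = 17200: e^(0.118·t) = 17200/458 = 37.555.
0.118·t = ln(37.555) = 3.6258, so t = 3.6258/0.118 = 30.727.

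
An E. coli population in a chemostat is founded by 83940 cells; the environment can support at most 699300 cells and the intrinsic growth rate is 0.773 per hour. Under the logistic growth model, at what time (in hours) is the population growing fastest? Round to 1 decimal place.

2.6 hours

Logistic growth is fastest at N = K/2 = 349650.
A = (K − N₀)/N₀ = 7.331. Set K/(1 + A·e^(−rt)) = K/2 → A·e^(−rt) = 1.
e^(−0.773t) = 1/7.331 = 0.136408, so t = ln(7.331)/0.773 = 1.9921/0.773 = 2.5771.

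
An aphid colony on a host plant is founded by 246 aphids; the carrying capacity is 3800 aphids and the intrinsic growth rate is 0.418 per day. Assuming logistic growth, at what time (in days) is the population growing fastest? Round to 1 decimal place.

Logistic growth is fastest at N = K/2 = 1900.
A = (K − N₀)/N₀ = 14.447. Set K/(1 + A·e^(−rt)) = K/2 → A·e^(−rt) = 1.
e^(−0.418t) = 1/14.447 = 0.0692178, so t = ln(14.447)/0.418 = 2.6705/0.418 = 6.3887.

6.4 days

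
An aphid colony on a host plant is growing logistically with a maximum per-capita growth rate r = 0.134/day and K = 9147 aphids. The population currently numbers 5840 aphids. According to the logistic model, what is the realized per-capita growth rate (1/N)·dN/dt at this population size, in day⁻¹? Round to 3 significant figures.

(1/N)·dN/dt = r(1 − N/K) = 0.134 × (1 − 5840/9147).
= 0.134 × 0.36154 = 0.048446.

0.0484 per day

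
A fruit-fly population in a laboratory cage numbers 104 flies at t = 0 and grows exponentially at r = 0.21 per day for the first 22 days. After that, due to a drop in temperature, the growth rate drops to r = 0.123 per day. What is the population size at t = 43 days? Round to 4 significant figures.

Phase 1: N(22) = 104·e^(0.21×22) = 104·e^4.62 = 10555.4.
Phase 2 runs for 43 − 22 = 21 days at r = 0.123.
N(43) = 10555.4·e^(0.123×21) = 10555.4·e^2.583 = 139719.

139700 flies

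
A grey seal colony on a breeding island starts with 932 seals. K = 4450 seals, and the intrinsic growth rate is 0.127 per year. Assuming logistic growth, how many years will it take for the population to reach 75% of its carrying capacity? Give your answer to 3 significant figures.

19.1 years

A = (K − N₀)/N₀ = (4450 − 932)/932 = 3.7747.
Solve 4450/(1 + 3.7747·e^(−0.127t)) = 3337.5: 1 + 3.7747·e^(−0.127t) = 1.3333, so e^(−0.127t) = 0.0883078.
−0.127·t = ln(0.0883078) = -2.4269, so t = 2.4269/0.127 = 19.11.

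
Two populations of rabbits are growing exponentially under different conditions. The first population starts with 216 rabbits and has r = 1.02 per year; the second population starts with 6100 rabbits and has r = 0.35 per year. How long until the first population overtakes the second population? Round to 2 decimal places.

4.99 years

Set 216·e^(1.02t) = 6100·e^(0.35t).
e^((1.02 − 0.35)t) = 6100/216 → e^(0.67·t) = 28.241.
0.67·t = ln(28.241) = 3.3408, so t = 3.3408/0.67 = 4.9862.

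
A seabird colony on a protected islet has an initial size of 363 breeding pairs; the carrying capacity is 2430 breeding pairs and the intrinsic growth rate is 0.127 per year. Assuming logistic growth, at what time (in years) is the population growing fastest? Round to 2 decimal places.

13.70 years

Logistic growth is fastest at N = K/2 = 1215.
A = (K − N₀)/N₀ = 5.6942. Set K/(1 + A·e^(−rt)) = K/2 → A·e^(−rt) = 1.
e^(−0.127t) = 1/5.6942 = 0.175617, so t = ln(5.6942)/0.127 = 1.7395/0.127 = 13.696.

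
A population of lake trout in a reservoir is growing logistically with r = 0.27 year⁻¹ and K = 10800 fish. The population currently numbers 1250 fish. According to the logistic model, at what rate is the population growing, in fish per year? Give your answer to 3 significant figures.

298 fish per year

dN/dt = rN(1 − N/K) = 0.27 × 1250 × (1 − 1250/10800).
1 − 1250/10800 = 0.88426; dN/dt = 0.27 × 1250 × 0.88426 = 298.44.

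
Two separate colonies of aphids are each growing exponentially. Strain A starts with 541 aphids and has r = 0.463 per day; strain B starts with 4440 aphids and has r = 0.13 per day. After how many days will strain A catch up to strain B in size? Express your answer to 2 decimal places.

Set 541·e^(0.463t) = 4440·e^(0.13t).
e^((0.463 − 0.13)t) = 4440/541 → e^(0.333·t) = 8.207.
0.333·t = ln(8.207) = 2.105, so t = 2.105/0.333 = 6.3213.

6.32 days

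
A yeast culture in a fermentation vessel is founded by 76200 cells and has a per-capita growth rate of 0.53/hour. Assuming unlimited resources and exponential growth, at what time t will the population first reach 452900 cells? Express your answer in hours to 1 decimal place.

Set N₀·e^(rt) = 452900: e^(0.53·t) = 452900/76200 = 5.9436.
0.53·t = ln(5.9436) = 1.7823, so t = 1.7823/0.53 = 3.3628.

3.4 hours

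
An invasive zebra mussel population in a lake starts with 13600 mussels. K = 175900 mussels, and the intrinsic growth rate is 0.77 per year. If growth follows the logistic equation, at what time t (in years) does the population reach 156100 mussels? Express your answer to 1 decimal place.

5.9 years

A = (K − N₀)/N₀ = (175900 − 13600)/13600 = 11.934.
Solve 175900/(1 + 11.934·e^(−0.77t)) = 156100: 1 + 11.934·e^(−0.77t) = 1.1268, so e^(−0.77t) = 0.0106288.
−0.77·t = ln(0.0106288) = -4.5442, so t = 4.5442/0.77 = 5.9015.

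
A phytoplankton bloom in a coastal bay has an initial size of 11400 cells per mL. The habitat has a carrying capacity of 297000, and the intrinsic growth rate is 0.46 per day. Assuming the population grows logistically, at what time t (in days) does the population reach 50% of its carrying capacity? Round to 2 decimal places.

A = (K − N₀)/N₀ = (297000 − 11400)/11400 = 25.053.
Solve 297000/(1 + 25.053·e^(−0.46t)) = 148500: 1 + 25.053·e^(−0.46t) = 2, so e^(−0.46t) = 0.039916.
−0.46·t = ln(0.039916) = -3.221, so t = 3.221/0.46 = 7.0021.

7.00 days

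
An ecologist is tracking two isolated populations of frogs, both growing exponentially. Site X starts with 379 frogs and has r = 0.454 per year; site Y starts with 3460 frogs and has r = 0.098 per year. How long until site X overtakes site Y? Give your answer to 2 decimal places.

Set 379·e^(0.454t) = 3460·e^(0.098t).
e^((0.454 − 0.098)t) = 3460/379 → e^(0.356·t) = 9.1293.
0.356·t = ln(9.1293) = 2.2115, so t = 2.2115/0.356 = 6.212.

6.21 years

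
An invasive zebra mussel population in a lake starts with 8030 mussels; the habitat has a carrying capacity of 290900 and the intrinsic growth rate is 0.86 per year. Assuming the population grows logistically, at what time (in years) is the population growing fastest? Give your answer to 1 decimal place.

Logistic growth is fastest at N = K/2 = 145450.
A = (K − N₀)/N₀ = 35.227. Set K/(1 + A·e^(−rt)) = K/2 → A·e^(−rt) = 1.
e^(−0.86t) = 1/35.227 = 0.0283876, so t = ln(35.227)/0.86 = 3.5618/0.86 = 4.1416.

4.1 years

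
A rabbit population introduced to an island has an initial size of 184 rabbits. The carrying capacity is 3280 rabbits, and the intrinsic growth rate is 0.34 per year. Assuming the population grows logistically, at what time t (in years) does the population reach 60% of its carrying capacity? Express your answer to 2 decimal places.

9.50 years

A = (K − N₀)/N₀ = (3280 − 184)/184 = 16.826.
Solve 3280/(1 + 16.826·e^(−0.34t)) = 1968: 1 + 16.826·e^(−0.34t) = 1.6667, so e^(−0.34t) = 0.039621.
−0.34·t = ln(0.039621) = -3.2284, so t = 3.2284/0.34 = 9.4953.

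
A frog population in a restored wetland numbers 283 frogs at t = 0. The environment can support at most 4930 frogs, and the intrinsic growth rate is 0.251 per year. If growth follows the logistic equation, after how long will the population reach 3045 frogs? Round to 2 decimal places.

A = (K − N₀)/N₀ = (4930 − 283)/283 = 16.42.
Solve 4930/(1 + 16.42·e^(−0.251t)) = 3045: 1 + 16.42·e^(−0.251t) = 1.619, so e^(−0.251t) = 0.0376997.
−0.251·t = ln(0.0376997) = -3.2781, so t = 3.2781/0.251 = 13.06.

13.06 years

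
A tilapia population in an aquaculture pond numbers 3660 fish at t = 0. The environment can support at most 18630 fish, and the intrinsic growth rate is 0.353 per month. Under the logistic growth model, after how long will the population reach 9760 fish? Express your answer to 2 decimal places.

A = (K − N₀)/N₀ = (18630 − 3660)/3660 = 4.0902.
Solve 18630/(1 + 4.0902·e^(−0.353t)) = 9760: 1 + 4.0902·e^(−0.353t) = 1.9088, so e^(−0.353t) = 0.222194.
−0.353·t = ln(0.222194) = -1.5042, so t = 1.5042/0.353 = 4.2612.

4.26 months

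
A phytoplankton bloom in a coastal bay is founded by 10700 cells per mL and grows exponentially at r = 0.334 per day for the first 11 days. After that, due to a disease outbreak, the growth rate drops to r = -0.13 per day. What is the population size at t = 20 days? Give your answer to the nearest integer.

130875 cells per mL

Phase 1: N(11) = 10700·e^(0.334×11) = 10700·e^3.674 = 421679.
Phase 2 runs for 20 − 11 = 9 days at r = -0.13.
N(20) = 421679·e^(-0.13×9) = 421679·e^-1.17 = 130875.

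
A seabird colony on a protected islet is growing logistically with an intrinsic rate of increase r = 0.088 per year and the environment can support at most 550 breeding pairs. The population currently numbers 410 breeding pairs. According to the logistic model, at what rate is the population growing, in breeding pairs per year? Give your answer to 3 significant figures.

dN/dt = rN(1 − N/K) = 0.088 × 410 × (1 − 410/550).
1 − 410/550 = 0.25455; dN/dt = 0.088 × 410 × 0.25455 = 9.184.

9.18 breeding pairs per year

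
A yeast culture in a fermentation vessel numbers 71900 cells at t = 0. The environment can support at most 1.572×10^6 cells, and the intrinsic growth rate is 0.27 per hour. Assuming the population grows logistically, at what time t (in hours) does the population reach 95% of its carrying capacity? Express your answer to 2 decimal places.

A = (K − N₀)/N₀ = (1.572×10^6 − 71900)/71900 = 20.864.
Solve 1.572×10^6/(1 + 20.864·e^(−0.27t)) = 1.4934×10^6: 1 + 20.864·e^(−0.27t) = 1.0526, so e^(−0.27t) = 0.00252264.
−0.27·t = ln(0.00252264) = -5.9824, so t = 5.9824/0.27 = 22.157.

22.16 hours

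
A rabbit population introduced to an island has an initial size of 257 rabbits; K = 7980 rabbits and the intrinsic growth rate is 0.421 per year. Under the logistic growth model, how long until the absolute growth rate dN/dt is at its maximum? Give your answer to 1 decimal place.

8.1 years

Logistic growth is fastest at N = K/2 = 3990.
A = (K − N₀)/N₀ = 30.051. Set K/(1 + A·e^(−rt)) = K/2 → A·e^(−rt) = 1.
e^(−0.421t) = 1/30.051 = 0.0332772, so t = ln(30.051)/0.421 = 3.4029/0.421 = 8.0829.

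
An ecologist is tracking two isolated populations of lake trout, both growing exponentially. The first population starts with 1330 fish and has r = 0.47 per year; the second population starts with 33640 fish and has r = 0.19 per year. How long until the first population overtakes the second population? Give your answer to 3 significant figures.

11.5 years

Set 1330·e^(0.47t) = 33640·e^(0.19t).
e^((0.47 − 0.19)t) = 33640/1330 → e^(0.28·t) = 25.293.
0.28·t = ln(25.293) = 3.2305, so t = 3.2305/0.28 = 11.538.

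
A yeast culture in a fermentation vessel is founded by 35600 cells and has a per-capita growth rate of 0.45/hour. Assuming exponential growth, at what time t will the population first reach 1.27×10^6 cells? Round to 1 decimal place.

Set N₀·e^(rt) = 1.27×10^6: e^(0.45·t) = 1.27×10^6/35600 = 35.674.
0.45·t = ln(35.674) = 3.5744, so t = 3.5744/0.45 = 7.9432.

7.9 hours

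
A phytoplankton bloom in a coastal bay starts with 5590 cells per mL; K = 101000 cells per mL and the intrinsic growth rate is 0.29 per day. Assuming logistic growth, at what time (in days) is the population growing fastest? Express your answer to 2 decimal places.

9.78 days

Logistic growth is fastest at N = K/2 = 50500.
A = (K − N₀)/N₀ = 17.068. Set K/(1 + A·e^(−rt)) = K/2 → A·e^(−rt) = 1.
e^(−0.29t) = 1/17.068 = 0.0585892, so t = ln(17.068)/0.29 = 2.8372/0.29 = 9.7835.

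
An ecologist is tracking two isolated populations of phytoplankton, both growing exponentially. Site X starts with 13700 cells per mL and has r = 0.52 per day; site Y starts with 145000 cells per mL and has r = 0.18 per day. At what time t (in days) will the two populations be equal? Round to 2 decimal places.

Set 13700·e^(0.52t) = 145000·e^(0.18t).
e^((0.52 − 0.18)t) = 145000/13700 → e^(0.34·t) = 10.584.
0.34·t = ln(10.584) = 2.3593, so t = 2.3593/0.34 = 6.9392.

6.94 days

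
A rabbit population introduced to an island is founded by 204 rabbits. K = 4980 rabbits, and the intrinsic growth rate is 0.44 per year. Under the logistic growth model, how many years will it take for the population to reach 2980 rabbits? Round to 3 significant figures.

8.07 years

A = (K − N₀)/N₀ = (4980 − 204)/204 = 23.412.
Solve 4980/(1 + 23.412·e^(−0.44t)) = 2980: 1 + 23.412·e^(−0.44t) = 1.6711, so e^(−0.44t) = 0.0286668.
−0.44·t = ln(0.0286668) = -3.552, so t = 3.552/0.44 = 8.0728.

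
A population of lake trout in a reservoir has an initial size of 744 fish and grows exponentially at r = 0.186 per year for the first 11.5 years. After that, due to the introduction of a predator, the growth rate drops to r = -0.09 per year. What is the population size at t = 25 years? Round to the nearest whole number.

Phase 1: N(11.5) = 744·e^(0.186×11.5) = 744·e^2.139 = 6317.26.
Phase 2 runs for 25 − 11.5 = 13.5 years at r = -0.09.
N(25) = 6317.26·e^(-0.09×13.5) = 6317.26·e^-1.215 = 1874.39.

1874 fish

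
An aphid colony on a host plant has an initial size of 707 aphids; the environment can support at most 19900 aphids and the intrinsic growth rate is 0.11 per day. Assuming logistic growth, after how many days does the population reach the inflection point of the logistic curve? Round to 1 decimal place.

30.0 days

Logistic growth is fastest at N = K/2 = 9950.
A = (K − N₀)/N₀ = 27.147. Set K/(1 + A·e^(−rt)) = K/2 → A·e^(−rt) = 1.
e^(−0.11t) = 1/27.147 = 0.0368363, so t = ln(27.147)/0.11 = 3.3013/0.11 = 30.012.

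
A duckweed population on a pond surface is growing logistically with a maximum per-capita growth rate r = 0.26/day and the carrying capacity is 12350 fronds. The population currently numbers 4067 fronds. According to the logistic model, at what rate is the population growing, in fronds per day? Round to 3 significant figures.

709 fronds per day

dN/dt = rN(1 − N/K) = 0.26 × 4067 × (1 − 4067/12350).
1 − 4067/12350 = 0.67069; dN/dt = 0.26 × 4067 × 0.67069 = 709.2.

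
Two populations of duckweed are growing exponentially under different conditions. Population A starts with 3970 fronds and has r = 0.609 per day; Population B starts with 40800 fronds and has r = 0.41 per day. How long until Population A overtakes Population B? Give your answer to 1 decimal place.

11.7 days

Set 3970·e^(0.609t) = 40800·e^(0.41t).
e^((0.609 − 0.41)t) = 40800/3970 → e^(0.199·t) = 10.277.
0.199·t = ln(10.277) = 2.3299, so t = 2.3299/0.199 = 11.708.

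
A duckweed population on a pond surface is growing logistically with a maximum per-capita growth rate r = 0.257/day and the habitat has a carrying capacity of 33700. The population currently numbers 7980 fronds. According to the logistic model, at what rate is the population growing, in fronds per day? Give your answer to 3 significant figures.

dN/dt = rN(1 − N/K) = 0.257 × 7980 × (1 − 7980/33700).
1 − 7980/33700 = 0.7632; dN/dt = 0.257 × 7980 × 0.7632 = 1565.2.

1570 fronds per day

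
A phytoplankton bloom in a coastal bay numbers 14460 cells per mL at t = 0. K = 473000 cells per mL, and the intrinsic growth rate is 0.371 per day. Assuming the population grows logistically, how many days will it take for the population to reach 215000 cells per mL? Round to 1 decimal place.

A = (K − N₀)/N₀ = (473000 − 14460)/14460 = 31.711.
Solve 473000/(1 + 31.711·e^(−0.371t)) = 215000: 1 + 31.711·e^(−0.371t) = 2.2, so e^(−0.371t) = 0.0378418.
−0.371·t = ln(0.0378418) = -3.2743, so t = 3.2743/0.371 = 8.8257.

8.8 days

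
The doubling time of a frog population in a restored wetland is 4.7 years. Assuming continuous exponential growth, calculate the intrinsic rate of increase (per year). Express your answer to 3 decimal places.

r = ln(2)/t_d = 0.6931/4.7 = 0.14748.

0.147 per year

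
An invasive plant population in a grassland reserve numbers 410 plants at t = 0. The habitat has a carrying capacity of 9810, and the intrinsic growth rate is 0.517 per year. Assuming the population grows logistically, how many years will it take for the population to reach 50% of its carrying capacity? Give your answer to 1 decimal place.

A = (K − N₀)/N₀ = (9810 − 410)/410 = 22.927.
Solve 9810/(1 + 22.927·e^(−0.517t)) = 4905: 1 + 22.927·e^(−0.517t) = 2, so e^(−0.517t) = 0.043617.
−0.517·t = ln(0.043617) = -3.1323, so t = 3.1323/0.517 = 6.0586.

6.1 years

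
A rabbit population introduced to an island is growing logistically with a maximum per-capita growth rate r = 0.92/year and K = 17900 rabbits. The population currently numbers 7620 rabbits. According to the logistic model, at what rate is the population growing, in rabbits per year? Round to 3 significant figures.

4030 rabbits per year

dN/dt = rN(1 − N/K) = 0.92 × 7620 × (1 − 7620/17900).
1 − 7620/17900 = 0.5743; dN/dt = 0.92 × 7620 × 0.5743 = 4026.1.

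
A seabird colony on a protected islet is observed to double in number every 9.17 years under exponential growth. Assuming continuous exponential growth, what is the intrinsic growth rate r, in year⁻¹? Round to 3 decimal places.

0.076 per year

r = ln(2)/t_d = 0.6931/9.17 = 0.075589.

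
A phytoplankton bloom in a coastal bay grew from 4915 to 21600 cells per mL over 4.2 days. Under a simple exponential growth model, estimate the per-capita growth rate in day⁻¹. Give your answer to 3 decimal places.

0.352 per day

From N(t) = N₀·e^(rt): e^(r·4.2) = 21600/4915 = 4.3947.
r·4.2 = ln(4.3947) = 1.4804, so r = 1.4804/4.2 = 0.35248.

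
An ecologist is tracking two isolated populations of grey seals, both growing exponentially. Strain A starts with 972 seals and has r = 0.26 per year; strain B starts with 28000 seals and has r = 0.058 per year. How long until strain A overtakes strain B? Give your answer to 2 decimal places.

16.64 years

Set 972·e^(0.26t) = 28000·e^(0.058t).
e^((0.26 − 0.058)t) = 28000/972 → e^(0.202·t) = 28.807.
0.202·t = ln(28.807) = 3.3606, so t = 3.3606/0.202 = 16.637.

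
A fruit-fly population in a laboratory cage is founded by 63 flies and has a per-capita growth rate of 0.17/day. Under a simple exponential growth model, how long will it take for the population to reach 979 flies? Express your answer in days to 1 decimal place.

Set N₀·e^(rt) = 979: e^(0.17·t) = 979/63 = 15.54.
0.17·t = ln(15.54) = 2.7434, so t = 2.7434/0.17 = 16.138.

16.1 days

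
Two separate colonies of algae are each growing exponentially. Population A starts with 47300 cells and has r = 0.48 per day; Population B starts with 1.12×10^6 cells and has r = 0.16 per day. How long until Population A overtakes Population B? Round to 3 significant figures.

Set 47300·e^(0.48t) = 1.12×10^6·e^(0.16t).
e^((0.48 − 0.16)t) = 1.12×10^6/47300 → e^(0.32·t) = 23.679.
0.32·t = ln(23.679) = 3.1646, so t = 3.1646/0.32 = 9.8893.

9.89 days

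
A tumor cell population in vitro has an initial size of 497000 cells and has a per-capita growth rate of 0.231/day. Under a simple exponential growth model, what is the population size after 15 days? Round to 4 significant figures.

N(t) = N₀·e^(rt) = 497000 × e^(0.231×15) = 497000 × e^3.465.
e^3.465 ≈ 31.976, so N ≈ 497000 × 31.976 = 1.58923×10^7.

15890000 cells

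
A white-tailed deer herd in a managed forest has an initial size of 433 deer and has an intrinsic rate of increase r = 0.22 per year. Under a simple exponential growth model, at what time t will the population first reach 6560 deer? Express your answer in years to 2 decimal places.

Set N₀·e^(rt) = 6560: e^(0.22·t) = 6560/433 = 15.15.
0.22·t = ln(15.15) = 2.718, so t = 2.718/0.22 = 12.355.

12.35 years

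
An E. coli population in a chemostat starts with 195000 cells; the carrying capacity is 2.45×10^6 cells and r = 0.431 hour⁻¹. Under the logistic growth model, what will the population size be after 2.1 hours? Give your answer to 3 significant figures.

A = (K − N₀)/N₀ = (2.45×10^6 − 195000)/195000 = 11.564.
N(t) = K/(1 + A·e^(−rt)) = 2.45×10^6/(1 + 11.564×e^(−0.431×2.1)).
e^(−0.9051) = 0.4045; denominator = 1 + 11.564×0.4045 = 5.6777.
N = 2.45×10^6/5.6777 = 431513.

432000 cells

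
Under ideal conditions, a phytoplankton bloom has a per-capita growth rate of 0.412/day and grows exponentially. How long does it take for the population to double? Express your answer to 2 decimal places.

1.68 days

Doubling time t_d = ln(2)/r = 0.6931/0.412 = 1.6824.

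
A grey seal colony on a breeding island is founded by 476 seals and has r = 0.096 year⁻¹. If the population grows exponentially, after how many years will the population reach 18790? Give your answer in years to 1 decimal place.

38.3 years

Set N₀·e^(rt) = 18790: e^(0.096·t) = 18790/476 = 39.475.
0.096·t = ln(39.475) = 3.6757, so t = 3.6757/0.096 = 38.288.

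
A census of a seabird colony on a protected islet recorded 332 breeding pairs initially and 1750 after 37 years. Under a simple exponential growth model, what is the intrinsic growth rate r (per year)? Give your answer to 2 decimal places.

From N(t) = N₀·e^(rt): e^(r·37) = 1750/332 = 5.2711.
r·37 = ln(5.2711) = 1.6622, so r = 1.6622/37 = 0.044925.

0.04 per year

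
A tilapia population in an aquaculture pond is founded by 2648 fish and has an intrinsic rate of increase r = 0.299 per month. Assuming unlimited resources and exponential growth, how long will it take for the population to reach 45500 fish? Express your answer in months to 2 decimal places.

9.51 months

Set N₀·e^(rt) = 45500: e^(0.299·t) = 45500/2648 = 17.183.
0.299·t = ln(17.183) = 2.8439, so t = 2.8439/0.299 = 9.5114.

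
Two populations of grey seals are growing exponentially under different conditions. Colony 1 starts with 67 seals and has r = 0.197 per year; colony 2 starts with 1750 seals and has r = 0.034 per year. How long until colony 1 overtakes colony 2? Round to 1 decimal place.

Set 67·e^(0.197t) = 1750·e^(0.034t).
e^((0.197 − 0.034)t) = 1750/67 → e^(0.163·t) = 26.119.
0.163·t = ln(26.119) = 3.2627, so t = 3.2627/0.163 = 20.016.

20.0 years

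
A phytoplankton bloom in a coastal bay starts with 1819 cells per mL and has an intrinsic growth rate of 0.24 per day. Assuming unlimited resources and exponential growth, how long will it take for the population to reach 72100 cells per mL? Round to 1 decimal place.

Set N₀·e^(rt) = 72100: e^(0.24·t) = 72100/1819 = 39.637.
0.24·t = ln(39.637) = 3.6798, so t = 3.6798/0.24 = 15.332.

15.3 days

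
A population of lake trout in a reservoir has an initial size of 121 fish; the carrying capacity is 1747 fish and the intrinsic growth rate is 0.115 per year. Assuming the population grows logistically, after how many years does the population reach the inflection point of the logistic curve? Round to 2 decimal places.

22.59 years

Logistic growth is fastest at N = K/2 = 873.5.
A = (K − N₀)/N₀ = 13.438. Set K/(1 + A·e^(−rt)) = K/2 → A·e^(−rt) = 1.
e^(−0.115t) = 1/13.438 = 0.0744157, so t = ln(13.438)/0.115 = 2.5981/0.115 = 22.592.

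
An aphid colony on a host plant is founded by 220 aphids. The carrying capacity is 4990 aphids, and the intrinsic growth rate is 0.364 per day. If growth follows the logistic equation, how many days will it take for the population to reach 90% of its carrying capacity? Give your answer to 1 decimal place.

14.5 days

A = (K − N₀)/N₀ = (4990 − 220)/220 = 21.682.
Solve 4990/(1 + 21.682·e^(−0.364t)) = 4491: 1 + 21.682·e^(−0.364t) = 1.1111, so e^(−0.364t) = 0.00512462.
−0.364·t = ln(0.00512462) = -5.2737, so t = 5.2737/0.364 = 14.488.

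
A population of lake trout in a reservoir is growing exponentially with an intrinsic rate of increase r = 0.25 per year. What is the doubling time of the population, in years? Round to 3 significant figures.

2.77 years

Doubling time t_d = ln(2)/r = 0.6931/0.25 = 2.7726.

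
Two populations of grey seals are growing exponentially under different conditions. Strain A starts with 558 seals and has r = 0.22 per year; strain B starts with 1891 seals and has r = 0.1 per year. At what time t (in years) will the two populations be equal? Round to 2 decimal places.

Set 558·e^(0.22t) = 1891·e^(0.1t).
e^((0.22 − 0.1)t) = 1891/558 → e^(0.12·t) = 3.3889.
0.12·t = ln(3.3889) = 1.2205, so t = 1.2205/0.12 = 10.171.

10.17 years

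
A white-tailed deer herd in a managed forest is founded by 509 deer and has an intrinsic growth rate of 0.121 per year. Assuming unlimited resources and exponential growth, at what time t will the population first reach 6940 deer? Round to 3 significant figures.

Set N₀·e^(rt) = 6940: e^(0.121·t) = 6940/509 = 13.635.
0.121·t = ln(13.635) = 2.6126, so t = 2.6126/0.121 = 21.592.

21.6 years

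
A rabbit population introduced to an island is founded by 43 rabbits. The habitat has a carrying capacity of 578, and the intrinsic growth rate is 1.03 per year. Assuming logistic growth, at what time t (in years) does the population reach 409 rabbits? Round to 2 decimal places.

A = (K − N₀)/N₀ = (578 − 43)/43 = 12.442.
Solve 578/(1 + 12.442·e^(−1.03t)) = 409: 1 + 12.442·e^(−1.03t) = 1.4132, so e^(−1.03t) = 0.0332107.
−1.03·t = ln(0.0332107) = -3.4049, so t = 3.4049/1.03 = 3.3057.

3.31 years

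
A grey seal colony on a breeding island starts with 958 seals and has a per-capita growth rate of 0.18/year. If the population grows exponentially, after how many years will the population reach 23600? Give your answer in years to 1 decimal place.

17.8 years

Set N₀·e^(rt) = 23600: e^(0.18·t) = 23600/958 = 24.635.
0.18·t = ln(24.635) = 3.2042, so t = 3.2042/0.18 = 17.801.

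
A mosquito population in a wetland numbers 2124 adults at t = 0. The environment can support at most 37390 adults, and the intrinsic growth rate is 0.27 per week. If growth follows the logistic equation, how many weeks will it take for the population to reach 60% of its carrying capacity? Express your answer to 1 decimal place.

11.9 weeks

A = (K − N₀)/N₀ = (37390 − 2124)/2124 = 16.604.
Solve 37390/(1 + 16.604·e^(−0.27t)) = 22434: 1 + 16.604·e^(−0.27t) = 1.6667, so e^(−0.27t) = 0.040152.
−0.27·t = ln(0.040152) = -3.2151, so t = 3.2151/0.27 = 11.908.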